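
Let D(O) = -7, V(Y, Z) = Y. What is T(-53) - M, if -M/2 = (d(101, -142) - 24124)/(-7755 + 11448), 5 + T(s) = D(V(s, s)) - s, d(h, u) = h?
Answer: 103367/3693 ≈ 27.990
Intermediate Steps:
T(s) = -12 - s (T(s) = -5 + (-7 - s) = -12 - s)
M = 48046/3693 (M = -2*(101 - 24124)/(-7755 + 11448) = -(-48046)/3693 = -2*(-24023/3693) = 48046/3693 ≈ 13.010)
T(-53) - M = (-12 - 1*(-53)) - 1*48046/3693 = (-12 + 53) - 48046/3693 = 41 - 48046/3693 = 103367/3693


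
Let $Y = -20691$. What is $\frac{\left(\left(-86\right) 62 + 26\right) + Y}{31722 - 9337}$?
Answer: $- \frac{25997}{22385} \approx -1.1614$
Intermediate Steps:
$\frac{\left(\left(-86\right) 62 + 26\right) + Y}{31722 - 9337} = \frac{\left(\left(-86\right) 62 + 26\right) - 20691}{31722 - 9337} = \frac{\left(-5332 + 26\right) - 20691}{22385} = \left(-5306 - 20691\right) \frac{1}{22385} = \left(-25997\right) \frac{1}{22385} = - \frac{25997}{22385}$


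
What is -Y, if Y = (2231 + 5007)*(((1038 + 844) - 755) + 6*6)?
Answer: -8417794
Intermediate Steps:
Y = 8417794 (Y = 7238*((1882 - 755) + 36) = 7238*(1127 + 36) = 7238*1163 = 8417794)
-Y = -1*8417794 = -8417794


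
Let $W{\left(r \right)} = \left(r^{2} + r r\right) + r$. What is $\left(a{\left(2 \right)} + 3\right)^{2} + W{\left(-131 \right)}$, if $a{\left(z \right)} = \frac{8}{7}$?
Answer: $\frac{1676200}{49} \approx 34208.0$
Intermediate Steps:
$a{\left(z \right)} = \frac{8}{7}$ ($a{\left(z \right)} = 8 \cdot \frac{1}{7} = \frac{8}{7}$)
$W{\left(r \right)} = r + 2 r^{2}$ ($W{\left(r \right)} = \left(r^{2} + r^{2}\right) + r = 2 r^{2} + r = r + 2 r^{2}$)
$\left(a{\left(2 \right)} + 3\right)^{2} + W{\left(-131 \right)} = \left(\frac{8}{7} + 3\right)^{2} - 131 \left(1 + 2 \left(-131\right)\right) = \left(\frac{29}{7}\right)^{2} - 131 \left(1 - 262\right) = \frac{841}{49} - -34191 = \frac{841}{49} + 34191 = \frac{1676200}{49}$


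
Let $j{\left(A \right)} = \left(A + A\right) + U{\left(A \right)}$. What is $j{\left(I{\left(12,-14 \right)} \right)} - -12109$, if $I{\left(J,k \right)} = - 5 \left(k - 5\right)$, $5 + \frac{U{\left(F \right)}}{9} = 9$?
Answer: $12335$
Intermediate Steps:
$U{\left(F \right)} = 36$ ($U{\left(F \right)} = -45 + 9 \cdot 9 = -45 + 81 = 36$)
$I{\left(J,k \right)} = 25 - 5 k$ ($I{\left(J,k \right)} = - 5 \left(-5 + k\right) = 25 - 5 k$)
$j{\left(A \right)} = 36 + 2 A$ ($j{\left(A \right)} = \left(A + A\right) + 36 = 2 A + 36 = 36 + 2 A$)
$j{\left(I{\left(12,-14 \right)} \right)} - -12109 = \left(36 + 2 \left(25 - -70\right)\right) - -12109 = \left(36 + 2 \left(25 + 70\right)\right) + 12109 = \left(36 + 2 \cdot 95\right) + 12109 = \left(36 + 190\right) + 12109 = 226 + 12109 = 12335$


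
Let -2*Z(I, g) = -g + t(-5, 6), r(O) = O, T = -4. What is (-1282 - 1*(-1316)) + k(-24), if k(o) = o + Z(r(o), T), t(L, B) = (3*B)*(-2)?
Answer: 26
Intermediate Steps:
t(L, B) = -6*B
Z(I, g) = 18 + g/2 (Z(I, g) = -(-g - 6*6)/2 = -(-g - 36)/2 = -(-36 - g)/2 = 18 + g/2)
k(o) = 16 + o (k(o) = o + (18 + (½)*(-4)) = o + (18 - 2) = o + 16 = 16 + o)
(-1282 - 1*(-1316)) + k(-24) = (-1282 - 1*(-1316)) + (16 - 24) = (-1282 + 1316) - 8 = 34 - 8 = 26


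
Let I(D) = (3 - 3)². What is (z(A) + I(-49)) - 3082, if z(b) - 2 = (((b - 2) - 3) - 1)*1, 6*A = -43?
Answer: -18559/6 ≈ -3093.2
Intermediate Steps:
I(D) = 0 (I(D) = 0² = 0)
A = -43/6 (A = (⅙)*(-43) = -43/6 ≈ -7.1667)
z(b) = -4 + b (z(b) = 2 + (((b - 2) - 3) - 1)*1 = 2 + (((-2 + b) - 3) - 1)*1 = 2 + ((-5 + b) - 1)*1 = 2 + (-6 + b)*1 = 2 + (-6 + b) = -4 + b)
(z(A) + I(-49)) - 3082 = ((-4 - 43/6) + 0) - 3082 = (-67/6 + 0) - 3082 = -67/6 - 3082 = -18559/6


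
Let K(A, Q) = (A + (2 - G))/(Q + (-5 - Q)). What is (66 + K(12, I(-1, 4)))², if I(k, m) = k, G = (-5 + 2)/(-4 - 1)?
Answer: 2505889/625 ≈ 4009.4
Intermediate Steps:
G = ⅗ (G = -3/(-5) = -3*(-⅕) = ⅗ ≈ 0.60000)
K(A, Q) = -7/25 - A/5 (K(A, Q) = (A + (2 - 1*⅗))/(Q + (-5 - Q)) = (A + (2 - ⅗))/(-5) = (A + 7/5)*(-⅕) = (7/5 + A)*(-⅕) = -7/25 - A/5)
(66 + K(12, I(-1, 4)))² = (66 + (-7/25 - ⅕*12))² = (66 + (-7/25 - 12/5))² = (66 - 67/25)² = (1583/25)² = 2505889/625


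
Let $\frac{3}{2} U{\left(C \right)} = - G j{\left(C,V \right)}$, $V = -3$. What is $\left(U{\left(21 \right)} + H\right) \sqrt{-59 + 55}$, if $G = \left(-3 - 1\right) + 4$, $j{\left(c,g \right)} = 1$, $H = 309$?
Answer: $618 i \approx 618.0 i$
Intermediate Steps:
$G = 0$ ($G = -4 + 4 = 0$)
$U{\left(C \right)} = 0$ ($U{\left(C \right)} = \frac{2 \left(- 0 \cdot 1\right)}{3} = \frac{2 \left(\left(-1\right) 0\right)}{3} = \frac{2}{3} \cdot 0 = 0$)
$\left(U{\left(21 \right)} + H\right) \sqrt{-59 + 55} = \left(0 + 309\right) \sqrt{-59 + 55} = 309 \sqrt{-4} = 309 \cdot 2 i = 618 i$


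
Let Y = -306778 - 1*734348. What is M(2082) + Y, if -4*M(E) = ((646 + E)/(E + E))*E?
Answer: -1041467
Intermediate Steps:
Y = -1041126 (Y = -306778 - 734348 = -1041126)
M(E) = -323/4 - E/8 (M(E) = -(646 + E)/(E + E)*E/4 = -(646 + E)/((2*E))*E/4 = -(646 + E)*(1/(2*E))*E/4 = -(646 + E)/(2*E)*E/4 = -(323 + E/2)/4 = -323/4 - E/8)
M(2082) + Y = (-323/4 - ⅛*2082) - 1041126 = (-323/4 - 1041/4) - 1041126 = -341 - 1041126 = -1041467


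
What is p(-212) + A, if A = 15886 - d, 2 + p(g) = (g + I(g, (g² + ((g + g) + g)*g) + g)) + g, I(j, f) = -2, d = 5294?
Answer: 10164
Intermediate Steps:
p(g) = -4 + 2*g (p(g) = -2 + ((g - 2) + g) = -2 + ((-2 + g) + g) = -2 + (-2 + 2*g) = -4 + 2*g)
A = 10592 (A = 15886 - 1*5294 = 15886 - 5294 = 10592)
p(-212) + A = (-4 + 2*(-212)) + 10592 = (-4 - 424) + 10592 = -428 + 10592 = 10164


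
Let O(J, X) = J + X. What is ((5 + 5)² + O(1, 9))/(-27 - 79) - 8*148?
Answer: -62807/53 ≈ -1185.0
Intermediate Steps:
((5 + 5)² + O(1, 9))/(-27 - 79) - 8*148 = ((5 + 5)² + (1 + 9))/(-27 - 79) - 8*148 = (10² + 10)/(-106) - 1184 = (100 + 10)*(-1/106) - 1184 = 110*(-1/106) - 1184 = -55/53 - 1184 = -62807/53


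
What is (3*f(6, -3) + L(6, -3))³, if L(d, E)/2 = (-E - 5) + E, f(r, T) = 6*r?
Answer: 941192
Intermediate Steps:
L(d, E) = -10 (L(d, E) = 2*((-E - 5) + E) = 2*((-5 - E) + E) = 2*(-5) = -10)
(3*f(6, -3) + L(6, -3))³ = (3*(6*6) - 10)³ = (3*36 - 10)³ = (108 - 10)³ = 98³ = 941192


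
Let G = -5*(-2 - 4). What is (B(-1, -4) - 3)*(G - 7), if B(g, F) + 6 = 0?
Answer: -207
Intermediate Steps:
B(g, F) = -6 (B(g, F) = -6 + 0 = -6)
G = 30 (G = -5*(-6) = 30)
(B(-1, -4) - 3)*(G - 7) = (-6 - 3)*(30 - 7) = -9*23 = -207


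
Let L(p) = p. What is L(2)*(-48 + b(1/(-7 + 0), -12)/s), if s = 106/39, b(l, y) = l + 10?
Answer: -32925/371 ≈ -88.747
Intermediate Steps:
b(l, y) = 10 + l
s = 106/39 (s = 106*(1/39) = 106/39 ≈ 2.7179)
L(2)*(-48 + b(1/(-7 + 0), -12)/s) = 2*(-48 + (10 + 1/(-7 + 0))/(106/39)) = 2*(-48 + (10 + 1/(-7))*(39/106)) = 2*(-48 + (10 - 1/7)*(39/106)) = 2*(-48 + (69/7)*(39/106)) = 2*(-48 + 2691/742) = 2*(-32925/742) = -32925/371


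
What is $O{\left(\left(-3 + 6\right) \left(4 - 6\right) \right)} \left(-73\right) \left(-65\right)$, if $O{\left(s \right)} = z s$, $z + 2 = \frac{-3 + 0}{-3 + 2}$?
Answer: $-28470$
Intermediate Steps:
$z = 1$ ($z = -2 + \frac{-3 + 0}{-3 + 2} = -2 - \frac{3}{-1} = -2 - -3 = -2 + 3 = 1$)
$O{\left(s \right)} = s$ ($O{\left(s \right)} = 1 s = s$)
$O{\left(\left(-3 + 6\right) \left(4 - 6\right) \right)} \left(-73\right) \left(-65\right) = \left(-3 + 6\right) \left(4 - 6\right) \left(-73\right) \left(-65\right) = 3 \left(4 - 6\right) \left(-73\right) \left(-65\right) = 3 \left(-2\right) \left(-73\right) \left(-65\right) = \left(-6\right) \left(-73\right) \left(-65\right) = 438 \left(-65\right) = -28470$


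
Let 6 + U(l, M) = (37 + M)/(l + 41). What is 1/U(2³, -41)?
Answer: -49/298 ≈ -0.16443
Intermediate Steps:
U(l, M) = -6 + (37 + M)/(41 + l) (U(l, M) = -6 + (37 + M)/(l + 41) = -6 + (37 + M)/(41 + l))
1/U(2³, -41) = 1/((-209 - 41 - 6*2³)/(41 + 2³)) = 1/((-209 - 41 - 6*8)/(41 + 8)) = 1/((-209 - 41 - 48)/49) = 1/((1/49)*(-298)) = 1/(-298/49) = -49/298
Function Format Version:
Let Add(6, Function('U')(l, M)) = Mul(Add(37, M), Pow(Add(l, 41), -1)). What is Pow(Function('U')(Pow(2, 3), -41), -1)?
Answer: Rational(-49, 298) ≈ -0.16443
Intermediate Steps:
Function('U')(l, M) = Add(-6, Mul(Pow(Add(41, l), -1), Add(37, M))) (Function('U')(l, M) = Add(-6, Mul(Add(37, M), Pow(Add(l, 41), -1))) = Add(-6, Mul(Add(37, M), Pow(Add(41, l), -1))) = Add(-6, Mul(Pow(Add(41, l), -1), Add(37, M))))
Pow(Function('U')(Pow(2, 3), -41), -1) = Pow(Mul(Pow(Add(41, Pow(2, 3)), -1), Add(-209, -41, Mul(-6, Pow(2, 3)))), -1) = Pow(Mul(Pow(Add(41, 8), -1), Add(-209, -41, Mul(-6, 8))), -1) = Pow(Mul(Pow(49, -1), Add(-209, -41, -48)), -1) = Pow(Mul(Rational(1, 49), -298), -1) = Pow(Rational(-298, 49), -1) = Rational(-49, 298)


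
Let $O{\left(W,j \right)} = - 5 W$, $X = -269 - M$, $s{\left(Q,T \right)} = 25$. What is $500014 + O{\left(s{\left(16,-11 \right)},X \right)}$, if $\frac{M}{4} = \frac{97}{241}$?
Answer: $499889$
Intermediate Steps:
$M = \frac{388}{241}$ ($M = 4 \cdot \frac{97}{241} = \frac{388}{241} \approx 1.61$)
$X = - \frac{65217}{241}$ ($X = -269 - \frac{388}{241} = - \frac{65217}{241} \approx -270.61$)
$500014 + O{\left(s{\left(16,-11 \right)},X \right)} = 500014 - 125 = 499889$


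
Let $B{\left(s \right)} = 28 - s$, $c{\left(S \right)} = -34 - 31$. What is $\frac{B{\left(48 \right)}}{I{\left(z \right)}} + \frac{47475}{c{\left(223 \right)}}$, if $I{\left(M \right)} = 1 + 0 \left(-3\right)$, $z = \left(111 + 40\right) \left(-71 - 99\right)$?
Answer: $- \frac{9755}{13} \approx -750.38$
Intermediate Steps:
$c{\left(S \right)} = -65$
$z = -25670$ ($z = 151 \left(-170\right) = -25670$)
$I{\left(M \right)} = 1$ ($I{\left(M \right)} = 1 + 0 = 1$)
$\frac{B{\left(48 \right)}}{I{\left(z \right)}} + \frac{47475}{c{\left(223 \right)}} = \frac{28 - 48}{1} + \frac{47475}{-65} = \left(28 - 48\right) 1 + 47475 \left(- \frac{1}{65}\right) = \left(-20\right) 1 - \frac{9495}{13} = -20 - \frac{9495}{13} = - \frac{9755}{13}$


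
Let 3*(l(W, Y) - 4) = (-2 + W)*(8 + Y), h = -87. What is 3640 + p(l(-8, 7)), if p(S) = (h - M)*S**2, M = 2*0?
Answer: -180452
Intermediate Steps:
M = 0
l(W, Y) = 4 + (-2 + W)*(8 + Y)/3 (l(W, Y) = 4 + ((-2 + W)*(8 + Y))/3 = 4 + (-2 + W)*(8 + Y)/3)
p(S) = -87*S**2 (p(S) = (-87 - 1*0)*S**2 = (-87 + 0)*S**2 = -87*S**2)
3640 + p(l(-8, 7)) = 3640 - 87*(-4/3 - 2/3*7 + (8/3)*(-8) + (1/3)*(-8)*7)**2 = 3640 - 87*(-4/3 - 14/3 - 64/3 - 56/3)**2 = 3640 - 87*(-46)**2 = 3640 - 87*2116 = 3640 - 184092 = -180452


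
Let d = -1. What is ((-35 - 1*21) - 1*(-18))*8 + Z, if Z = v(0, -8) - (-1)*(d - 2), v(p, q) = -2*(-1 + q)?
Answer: -289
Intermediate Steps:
v(p, q) = 2 - 2*q
Z = 15 (Z = (2 - 2*(-8)) - (-1)*(-1 - 2) = (2 + 16) - (-1)*(-3) = 18 - 1*3 = 18 - 3 = 15)
((-35 - 1*21) - 1*(-18))*8 + Z = ((-35 - 1*21) - 1*(-18))*8 + 15 = ((-35 - 21) + 18)*8 + 15 = (-56 + 18)*8 + 15 = -38*8 + 15 = -304 + 15 = -289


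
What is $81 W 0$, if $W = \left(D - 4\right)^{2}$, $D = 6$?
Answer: $0$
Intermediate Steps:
$W = 4$ ($W = \left(6 - 4\right)^{2} = 2^{2} = 4$)
$81 W 0 = 81 \cdot 4 \cdot 0 = 324 \cdot 0 = 0$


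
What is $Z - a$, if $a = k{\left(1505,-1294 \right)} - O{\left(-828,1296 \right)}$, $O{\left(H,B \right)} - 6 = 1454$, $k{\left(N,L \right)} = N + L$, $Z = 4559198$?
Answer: $4560447$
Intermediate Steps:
$k{\left(N,L \right)} = L + N$
$O{\left(H,B \right)} = 1460$ ($O{\left(H,B \right)} = 6 + 1454 = 1460$)
$a = -1249$ ($a = \left(-1294 + 1505\right) - 1460 = 211 - 1460 = -1249$)
$Z - a = 4559198 - -1249 = 4559198 + 1249 = 4560447$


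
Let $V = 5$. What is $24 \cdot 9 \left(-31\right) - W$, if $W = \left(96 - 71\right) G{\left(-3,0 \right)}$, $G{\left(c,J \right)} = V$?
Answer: $-6821$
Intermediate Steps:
$G{\left(c,J \right)} = 5$
$W = 125$ ($W = \left(96 - 71\right) 5 = 25 \cdot 5 = 125$)
$24 \cdot 9 \left(-31\right) - W = 24 \cdot 9 \left(-31\right) - 125 = 216 \left(-31\right) - 125 = -6696 - 125 = -6821$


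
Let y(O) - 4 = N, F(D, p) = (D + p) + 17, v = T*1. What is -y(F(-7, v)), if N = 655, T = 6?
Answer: -659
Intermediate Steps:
v = 6 (v = 6*1 = 6)
F(D, p) = 17 + D + p
y(O) = 659 (y(O) = 4 + 655 = 659)
-y(F(-7, v)) = -1*659 = -659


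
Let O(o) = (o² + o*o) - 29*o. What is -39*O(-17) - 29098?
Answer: -70867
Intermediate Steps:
O(o) = -29*o + 2*o² (O(o) = (o² + o²) - 29*o = 2*o² - 29*o = -29*o + 2*o²)
-39*O(-17) - 29098 = -(-663)*(-29 + 2*(-17)) - 29098 = -(-663)*(-29 - 34) - 29098 = -(-663)*(-63) - 29098 = -39*1071 - 29098 = -41769 - 29098 = -70867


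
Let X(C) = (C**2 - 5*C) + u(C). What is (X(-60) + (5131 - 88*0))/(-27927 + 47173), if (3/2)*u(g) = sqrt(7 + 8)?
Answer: 9031/19246 + sqrt(15)/28869 ≈ 0.46937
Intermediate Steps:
u(g) = 2*sqrt(15)/3 (u(g) = 2*sqrt(7 + 8)/3 = 2*sqrt(15)/3)
X(C) = C**2 - 5*C + 2*sqrt(15)/3 (X(C) = (C**2 - 5*C) + 2*sqrt(15)/3 = C**2 - 5*C + 2*sqrt(15)/3)
(X(-60) + (5131 - 88*0))/(-27927 + 47173) = (((-60)**2 - 5*(-60) + 2*sqrt(15)/3) + (5131 - 88*0))/(-27927 + 47173) = ((3600 + 300 + 2*sqrt(15)/3) + (5131 - 1*0))/19246 = ((3900 + 2*sqrt(15)/3) + (5131 + 0))*(1/19246) = ((3900 + 2*sqrt(15)/3) + 5131)*(1/19246) = (9031 + 2*sqrt(15)/3)*(1/19246) = 9031/19246 + sqrt(15)/28869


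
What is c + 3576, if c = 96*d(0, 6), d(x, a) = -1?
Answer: 3480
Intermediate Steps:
c = -96 (c = 96*(-1) = -96)
c + 3576 = -96 + 3576 = 3480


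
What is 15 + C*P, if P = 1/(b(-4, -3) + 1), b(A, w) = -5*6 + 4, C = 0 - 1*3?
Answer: 378/25 ≈ 15.120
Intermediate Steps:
C = -3 (C = 0 - 3 = -3)
b(A, w) = -26 (b(A, w) = -30 + 4 = -26)
P = -1/25 (P = 1/(-26 + 1) = 1/(-25) = -1/25 ≈ -0.040000)
15 + C*P = 15 - 3*(-1/25) = 15 + 3/25 = 378/25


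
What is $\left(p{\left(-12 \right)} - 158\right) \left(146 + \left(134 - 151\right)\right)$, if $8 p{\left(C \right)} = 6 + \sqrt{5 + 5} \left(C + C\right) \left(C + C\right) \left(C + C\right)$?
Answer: $- \frac{81141}{4} - 222912 \sqrt{10} \approx -7.252 \cdot 10^{5}$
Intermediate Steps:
$p{\left(C \right)} = \frac{3}{4} + \sqrt{10} C^{3}$ ($p{\left(C \right)} = \frac{6 + \sqrt{5 + 5} \left(C + C\right) \left(C + C\right) \left(C + C\right)}{8} = \frac{6 + \sqrt{10} \cdot 2 C 2 C 2 C}{8} = \frac{6 + \sqrt{10} \cdot 2 C 4 C^{2}}{8} = \frac{6 + \sqrt{10} \cdot 8 C^{3}}{8} = \frac{6 + 8 \sqrt{10} C^{3}}{8} = \frac{3}{4} + \sqrt{10} C^{3}$)
$\left(p{\left(-12 \right)} - 158\right) \left(146 + \left(134 - 151\right)\right) = \left(\left(\frac{3}{4} + \sqrt{10} \left(-12\right)^{3}\right) - 158\right) \left(146 + \left(134 - 151\right)\right) = \left(\left(\frac{3}{4} + \sqrt{10} \left(-1728\right)\right) - 158\right) \left(146 + \left(134 - 151\right)\right) = \left(\left(\frac{3}{4} - 1728 \sqrt{10}\right) - 158\right) \left(146 - 17\right) = \left(- \frac{629}{4} - 1728 \sqrt{10}\right) 129 = - \frac{81141}{4} - 222912 \sqrt{10}$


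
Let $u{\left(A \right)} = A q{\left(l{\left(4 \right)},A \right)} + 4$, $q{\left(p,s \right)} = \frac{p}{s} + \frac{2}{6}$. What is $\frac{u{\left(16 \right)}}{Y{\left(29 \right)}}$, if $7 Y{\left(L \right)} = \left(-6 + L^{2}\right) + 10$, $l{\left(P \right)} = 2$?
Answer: $\frac{238}{2535} \approx 0.093886$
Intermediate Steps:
$q{\left(p,s \right)} = \frac{1}{3} + \frac{p}{s}$ ($q{\left(p,s \right)} = \frac{p}{s} + 2 \cdot \frac{1}{6} = \frac{p}{s} + \frac{1}{3} = \frac{1}{3} + \frac{p}{s}$)
$Y{\left(L \right)} = \frac{4}{7} + \frac{L^{2}}{7}$ ($Y{\left(L \right)} = \frac{\left(-6 + L^{2}\right) + 10}{7} = \frac{4 + L^{2}}{7} = \frac{4}{7} + \frac{L^{2}}{7}$)
$u{\left(A \right)} = 6 + \frac{A}{3}$ ($u{\left(A \right)} = A \frac{2 + \frac{A}{3}}{A} + 4 = \left(2 + \frac{A}{3}\right) + 4 = 6 + \frac{A}{3}$)
$\frac{u{\left(16 \right)}}{Y{\left(29 \right)}} = \frac{6 + \frac{1}{3} \cdot 16}{\frac{4}{7} + \frac{29^{2}}{7}} = \frac{6 + \frac{16}{3}}{\frac{4}{7} + \frac{1}{7} \cdot 841} = \frac{34}{3 \left(\frac{4}{7} + \frac{841}{7}\right)} = \frac{34}{3 \cdot \frac{845}{7}} = \frac{34}{3} \cdot \frac{7}{845} = \frac{238}{2535}$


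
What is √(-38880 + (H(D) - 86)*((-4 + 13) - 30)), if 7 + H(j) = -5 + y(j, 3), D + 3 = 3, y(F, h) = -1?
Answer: 3*I*√4089 ≈ 191.84*I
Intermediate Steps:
D = 0 (D = -3 + 3 = 0)
H(j) = -13 (H(j) = -7 + (-5 - 1) = -7 - 6 = -13)
√(-38880 + (H(D) - 86)*((-4 + 13) - 30)) = √(-38880 + (-13 - 86)*((-4 + 13) - 30)) = √(-38880 - 99*(9 - 30)) = √(-38880 - 99*(-21)) = √(-38880 + 2079) = √(-36801) = 3*I*√4089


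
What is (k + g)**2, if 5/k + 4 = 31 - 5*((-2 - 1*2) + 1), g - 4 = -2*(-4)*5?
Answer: 3433609/1764 ≈ 1946.5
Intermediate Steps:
g = 44 (g = 4 - 2*(-4)*5 = 4 + 8*5 = 4 + 40 = 44)
k = 5/42 (k = 5/(-4 + (31 - 5*((-2 - 1*2) + 1))) = 5/(-4 + (31 - 5*((-2 - 2) + 1))) = 5/(-4 + (31 - 5*(-4 + 1))) = 5/(-4 + (31 - 5*(-3))) = 5/(-4 + (31 - 1*(-15))) = 5/(-4 + (31 + 15)) = 5/(-4 + 46) = 5/42 ≈ 0.11905)
(k + g)**2 = (5/42 + 44)**2 = (1853/42)**2 = 3433609/1764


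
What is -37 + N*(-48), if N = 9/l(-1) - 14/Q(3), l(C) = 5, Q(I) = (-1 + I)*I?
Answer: -57/5 ≈ -11.400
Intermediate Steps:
Q(I) = I*(-1 + I)
N = -8/15 (N = 9/5 - 14*1/(3*(-1 + 3)) = 9*(1/5) - 14/(3*2) = 9/5 - 14/6 = 9/5 - 14*1/6 = 9/5 - 7/3 = -8/15 ≈ -0.53333)
-37 + N*(-48) = -37 - 8/15*(-48) = -37 + 128/5 = -57/5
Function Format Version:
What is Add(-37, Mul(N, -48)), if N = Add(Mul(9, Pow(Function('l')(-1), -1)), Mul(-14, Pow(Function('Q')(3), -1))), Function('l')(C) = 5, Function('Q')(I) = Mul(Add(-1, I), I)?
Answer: Rational(-57, 5) ≈ -11.400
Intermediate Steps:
Function('Q')(I) = Mul(I, Add(-1, I))
N = Rational(-8, 15) (N = Add(Mul(9, Pow(5, -1)), Mul(-14, Pow(Mul(3, Add(-1, 3)), -1))) = Add(Mul(9, Rational(1, 5)), Mul(-14, Pow(Mul(3, 2), -1))) = Add(Rational(9, 5), Mul(-14, Pow(6, -1))) = Add(Rational(9, 5), Mul(-14, Rational(1, 6))) = Add(Rational(9, 5), Rational(-7, 3)) = Rational(-8, 15) ≈ -0.53333)
Add(-37, Mul(N, -48)) = Add(-37, Mul(Rational(-8, 15), -48)) = Add(-37, Rational(128, 5)) = Rational(-57, 5)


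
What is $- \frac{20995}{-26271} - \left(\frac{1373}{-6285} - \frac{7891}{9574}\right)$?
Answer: $\frac{970522346359}{526931370630} \approx 1.8418$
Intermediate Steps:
$- \frac{20995}{-26271} - \left(\frac{1373}{-6285} - \frac{7891}{9574}\right) = \left(-20995\right) \left(- \frac{1}{26271}\right) - \left(1373 \left(- \frac{1}{6285}\right) - \frac{7891}{9574}\right) = \frac{20995}{26271} - \left(- \frac{1373}{6285} - \frac{7891}{9574}\right) = \frac{20995}{26271} - - \frac{62740037}{60172590} = \frac{20995}{26271} + \frac{62740037}{60172590} = \frac{970522346359}{526931370630}$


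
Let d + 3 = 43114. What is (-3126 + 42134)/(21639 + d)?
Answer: 19504/32375 ≈ 0.60244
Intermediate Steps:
d = 43111 (d = -3 + 43114 = 43111)
(-3126 + 42134)/(21639 + d) = (-3126 + 42134)/(21639 + 43111) = 39008/64750 = 39008*(1/64750) = 19504/32375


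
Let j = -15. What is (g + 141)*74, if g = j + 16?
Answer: 10508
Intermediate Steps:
g = 1 (g = -15 + 16 = 1)
(g + 141)*74 = (1 + 141)*74 = 142*74 = 10508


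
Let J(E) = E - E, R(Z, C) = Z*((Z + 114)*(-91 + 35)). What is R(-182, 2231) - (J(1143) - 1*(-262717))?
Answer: -955773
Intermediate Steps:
R(Z, C) = Z*(-6384 - 56*Z) (R(Z, C) = Z*((114 + Z)*(-56)) = Z*(-6384 - 56*Z))
J(E) = 0
R(-182, 2231) - (J(1143) - 1*(-262717)) = -56*(-182)*(114 - 182) - (0 - 1*(-262717)) = -56*(-182)*(-68) - (0 + 262717) = -693056 - 1*262717 = -693056 - 262717 = -955773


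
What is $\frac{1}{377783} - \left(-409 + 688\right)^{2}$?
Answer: $- \frac{29407006502}{377783} \approx -77841.0$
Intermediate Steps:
$\frac{1}{377783} - \left(-409 + 688\right)^{2} = \frac{1}{377783} - 279^{2} = \frac{1}{377783} - 77841 = - \frac{29407006502}{377783}$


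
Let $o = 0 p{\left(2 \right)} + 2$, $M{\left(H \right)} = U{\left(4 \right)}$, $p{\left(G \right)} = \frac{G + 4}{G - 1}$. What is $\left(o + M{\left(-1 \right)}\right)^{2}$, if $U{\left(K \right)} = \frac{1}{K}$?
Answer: $\frac{81}{16} \approx 5.0625$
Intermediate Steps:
$p{\left(G \right)} = \frac{4 + G}{-1 + G}$
$M{\left(H \right)} = \frac{1}{4}$
$o = 2$ ($o = 0 \frac{4 + 2}{-1 + 2} + 2 = 0 \cdot 1^{-1} \cdot 6 + 2 = 0 \cdot 1 \cdot 6 + 2 = 0 \cdot 6 + 2 = 0 + 2 = 2$)
$\left(o + M{\left(-1 \right)}\right)^{2} = \left(2 + \frac{1}{4}\right)^{2} = \left(\frac{9}{4}\right)^{2} = \frac{81}{16}$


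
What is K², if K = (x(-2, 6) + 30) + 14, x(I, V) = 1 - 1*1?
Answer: 1936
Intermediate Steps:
x(I, V) = 0 (x(I, V) = 1 - 1 = 0)
K = 44 (K = (0 + 30) + 14 = 30 + 14 = 44)
K² = 44² = 1936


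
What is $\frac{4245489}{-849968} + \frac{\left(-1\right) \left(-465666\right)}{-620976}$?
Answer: $- \frac{63169749499}{10996036016} \approx -5.7448$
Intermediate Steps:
$\frac{4245489}{-849968} + \frac{\left(-1\right) \left(-465666\right)}{-620976} = 4245489 \left(- \frac{1}{849968}\right) + 465666 \left(- \frac{1}{620976}\right) = - \frac{4245489}{849968} - \frac{77611}{103496} = - \frac{63169749499}{10996036016}$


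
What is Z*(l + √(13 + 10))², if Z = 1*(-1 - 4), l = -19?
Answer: -1920 + 190*√23 ≈ -1008.8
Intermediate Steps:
Z = -5 (Z = 1*(-5) = -5)
Z*(l + √(13 + 10))² = -5*(-19 + √(13 + 10))² = -5*(-19 + √23)²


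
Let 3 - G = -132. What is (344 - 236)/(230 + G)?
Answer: 108/365 ≈ 0.29589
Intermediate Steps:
G = 135 (G = 3 - 1*(-132) = 3 + 132 = 135)
(344 - 236)/(230 + G) = (344 - 236)/(230 + 135) = 108/365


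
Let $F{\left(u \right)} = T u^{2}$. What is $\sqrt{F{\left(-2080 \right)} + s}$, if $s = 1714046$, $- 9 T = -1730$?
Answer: $\frac{47 \sqrt{3395246}}{3} \approx 28868.0$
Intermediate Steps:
$T = \frac{1730}{9}$ ($T = \left(- \frac{1}{9}\right) \left(-1730\right) = \frac{1730}{9} \approx 192.22$)
$F{\left(u \right)} = \frac{1730 u^{2}}{9}$
$\sqrt{F{\left(-2080 \right)} + s} = \sqrt{\frac{1730 \left(-2080\right)^{2}}{9} + 1714046} = \sqrt{\frac{1730}{9} \cdot 4326400 + 1714046} = \sqrt{\frac{7484672000}{9} + 1714046} = \sqrt{\frac{7500098414}{9}} = \frac{47 \sqrt{3395246}}{3}$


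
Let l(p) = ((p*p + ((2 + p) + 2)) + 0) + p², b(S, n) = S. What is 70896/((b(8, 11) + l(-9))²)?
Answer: 23632/9075 ≈ 2.6041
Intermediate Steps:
l(p) = 4 + p + 2*p² (l(p) = ((p² + (4 + p)) + 0) + p² = ((4 + p + p²) + 0) + p² = (4 + p + p²) + p² = 4 + p + 2*p²)
70896/((b(8, 11) + l(-9))²) = 70896/((8 + (4 - 9 + 2*(-9)²))²) = 70896/((8 + (4 - 9 + 2*81))²) = 70896/((8 + (4 - 9 + 162))²) = 70896/((8 + 157)²) = 70896/(165²) = 70896/27225 = 70896*(1/27225) = 23632/9075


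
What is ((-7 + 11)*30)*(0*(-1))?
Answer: 0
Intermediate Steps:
((-7 + 11)*30)*(0*(-1)) = (4*30)*0 = 120*0 = 0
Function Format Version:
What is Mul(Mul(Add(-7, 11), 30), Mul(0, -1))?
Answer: 0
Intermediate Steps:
Mul(Mul(Add(-7, 11), 30), Mul(0, -1)) = Mul(Mul(4, 30), 0) = Mul(120, 0) = 0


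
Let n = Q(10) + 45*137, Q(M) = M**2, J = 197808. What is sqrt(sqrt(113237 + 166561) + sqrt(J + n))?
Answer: sqrt(sqrt(204073) + sqrt(279798)) ≈ 31.316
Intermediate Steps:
n = 6265 (n = 10**2 + 45*137 = 100 + 6165 = 6265)
sqrt(sqrt(113237 + 166561) + sqrt(J + n)) = sqrt(sqrt(113237 + 166561) + sqrt(197808 + 6265)) = sqrt(sqrt(279798) + sqrt(204073)) = sqrt(sqrt(204073) + sqrt(279798))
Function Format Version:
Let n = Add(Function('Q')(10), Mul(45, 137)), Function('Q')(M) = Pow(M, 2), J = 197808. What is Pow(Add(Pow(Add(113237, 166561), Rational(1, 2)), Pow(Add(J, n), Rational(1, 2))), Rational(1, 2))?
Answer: Pow(Add(Pow(204073, Rational(1, 2)), Pow(279798, Rational(1, 2))), Rational(1, 2)) ≈ 31.316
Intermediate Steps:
n = 6265 (n = Add(Pow(10, 2), Mul(45, 137)) = Add(100, 6165) = 6265)
Pow(Add(Pow(Add(113237, 166561), Rational(1, 2)), Pow(Add(J, n), Rational(1, 2))), Rational(1, 2)) = Pow(Add(Pow(Add(113237, 166561), Rational(1, 2)), Pow(Add(197808, 6265), Rational(1, 2))), Rational(1, 2)) = Pow(Add(Pow(279798, Rational(1, 2)), Pow(204073, Rational(1, 2))), Rational(1, 2)) = Pow(Add(Pow(204073, Rational(1, 2)), Pow(279798, Rational(1, 2))), Rational(1, 2))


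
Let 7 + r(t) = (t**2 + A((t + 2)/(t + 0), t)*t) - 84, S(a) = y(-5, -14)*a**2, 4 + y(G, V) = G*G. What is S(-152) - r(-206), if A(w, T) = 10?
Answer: 444899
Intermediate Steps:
y(G, V) = -4 + G**2 (y(G, V) = -4 + G*G = -4 + G**2)
S(a) = 21*a**2 (S(a) = (-4 + (-5)**2)*a**2 = (-4 + 25)*a**2 = 21*a**2)
r(t) = -91 + t**2 + 10*t (r(t) = -7 + ((t**2 + 10*t) - 84) = -7 + (-84 + t**2 + 10*t) = -91 + t**2 + 10*t)
S(-152) - r(-206) = 21*(-152)**2 - (-91 + (-206)**2 + 10*(-206)) = 21*23104 - (-91 + 42436 - 2060) = 485184 - 1*40285 = 485184 - 40285 = 444899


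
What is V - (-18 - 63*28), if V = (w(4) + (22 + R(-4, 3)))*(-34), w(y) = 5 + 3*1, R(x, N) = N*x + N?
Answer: 1068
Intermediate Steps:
R(x, N) = N + N*x
w(y) = 8 (w(y) = 5 + 3 = 8)
V = -714 (V = (8 + (22 + 3*(1 - 4)))*(-34) = (8 + (22 + 3*(-3)))*(-34) = (8 + (22 - 9))*(-34) = (8 + 13)*(-34) = 21*(-34) = -714)
V - (-18 - 63*28) = -714 - (-18 - 63*28) = -714 - (-18 - 1764) = -714 - 1*(-1782) = -714 + 1782 = 1068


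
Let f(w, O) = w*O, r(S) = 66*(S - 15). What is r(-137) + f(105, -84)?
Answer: -18852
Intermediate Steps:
r(S) = -990 + 66*S (r(S) = 66*(-15 + S) = -990 + 66*S)
f(w, O) = O*w
r(-137) + f(105, -84) = (-990 + 66*(-137)) - 84*105 = (-990 - 9042) - 8820 = -10032 - 8820 = -18852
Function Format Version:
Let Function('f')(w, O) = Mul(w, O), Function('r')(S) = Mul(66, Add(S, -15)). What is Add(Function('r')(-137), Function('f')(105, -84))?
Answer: -18852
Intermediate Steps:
Function('r')(S) = Add(-990, Mul(66, S)) (Function('r')(S) = Mul(66, Add(-15, S)) = Add(-990, Mul(66, S)))
Function('f')(w, O) = Mul(O, w)
Add(Function('r')(-137), Function('f')(105, -84)) = Add(Add(-990, Mul(66, -137)), Mul(-84, 105)) = Add(Add(-990, -9042), -8820) = Add(-10032, -8820) = -18852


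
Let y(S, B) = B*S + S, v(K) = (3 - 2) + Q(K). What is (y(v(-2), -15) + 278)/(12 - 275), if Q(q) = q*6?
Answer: -432/263 ≈ -1.6426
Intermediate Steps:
Q(q) = 6*q
v(K) = 1 + 6*K (v(K) = (3 - 2) + 6*K = 1 + 6*K)
y(S, B) = S + B*S
(y(v(-2), -15) + 278)/(12 - 275) = ((1 + 6*(-2))*(1 - 15) + 278)/(12 - 275) = ((1 - 12)*(-14) + 278)/(-263) = (-11*(-14) + 278)*(-1/263) = (154 + 278)*(-1/263) = 432*(-1/263) = -432/263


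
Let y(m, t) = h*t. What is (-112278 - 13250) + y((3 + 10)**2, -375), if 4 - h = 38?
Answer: -112778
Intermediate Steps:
h = -34 (h = 4 - 1*38 = 4 - 38 = -34)
y(m, t) = -34*t
(-112278 - 13250) + y((3 + 10)**2, -375) = (-112278 - 13250) - 34*(-375) = -125528 + 12750 = -112778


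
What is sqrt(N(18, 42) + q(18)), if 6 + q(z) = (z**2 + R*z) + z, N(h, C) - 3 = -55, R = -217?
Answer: I*sqrt(3622) ≈ 60.183*I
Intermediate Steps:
N(h, C) = -52 (N(h, C) = 3 - 55 = -52)
q(z) = -6 + z**2 - 216*z (q(z) = -6 + ((z**2 - 217*z) + z) = -6 + (z**2 - 216*z) = -6 + z**2 - 216*z)
sqrt(N(18, 42) + q(18)) = sqrt(-52 + (-6 + 18**2 - 216*18)) = sqrt(-52 + (-6 + 324 - 3888)) = sqrt(-52 - 3570) = sqrt(-3622) = I*sqrt(3622)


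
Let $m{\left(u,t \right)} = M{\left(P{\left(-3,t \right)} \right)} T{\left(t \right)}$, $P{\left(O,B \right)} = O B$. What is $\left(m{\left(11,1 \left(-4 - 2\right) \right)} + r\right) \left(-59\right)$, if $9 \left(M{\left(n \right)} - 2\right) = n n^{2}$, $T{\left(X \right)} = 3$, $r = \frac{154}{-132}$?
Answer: $- \frac{689887}{6} \approx -1.1498 \cdot 10^{5}$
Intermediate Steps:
$r = - \frac{7}{6}$ ($r = 154 \left(- \frac{1}{132}\right) = - \frac{7}{6} \approx -1.1667$)
$P{\left(O,B \right)} = B O$
$M{\left(n \right)} = 2 + \frac{n^{3}}{9}$ ($M{\left(n \right)} = 2 + \frac{n n^{2}}{9} = 2 + \frac{n^{3}}{9}$)
$m{\left(u,t \right)} = 6 - 9 t^{3}$ ($m{\left(u,t \right)} = \left(2 + \frac{\left(t \left(-3\right)\right)^{3}}{9}\right) 3 = \left(2 + \frac{\left(- 3 t\right)^{3}}{9}\right) 3 = \left(2 + \frac{\left(-27\right) t^{3}}{9}\right) 3 = \left(2 - 3 t^{3}\right) 3 = 6 - 9 t^{3}$)
$\left(m{\left(11,1 \left(-4 - 2\right) \right)} + r\right) \left(-59\right) = \left(\left(6 - 9 \left(1 \left(-4 - 2\right)\right)^{3}\right) - \frac{7}{6}\right) \left(-59\right) = \left(\left(6 - 9 \left(1 \left(-6\right)\right)^{3}\right) - \frac{7}{6}\right) \left(-59\right) = \left(\left(6 - 9 \left(-6\right)^{3}\right) - \frac{7}{6}\right) \left(-59\right) = \left(\left(6 - -1944\right) - \frac{7}{6}\right) \left(-59\right) = \left(\left(6 + 1944\right) - \frac{7}{6}\right) \left(-59\right) = \left(1950 - \frac{7}{6}\right) \left(-59\right) = \frac{11693}{6} \left(-59\right) = - \frac{689887}{6}$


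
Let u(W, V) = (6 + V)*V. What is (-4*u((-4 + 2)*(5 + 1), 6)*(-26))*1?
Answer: 7488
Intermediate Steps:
u(W, V) = V*(6 + V)
(-4*u((-4 + 2)*(5 + 1), 6)*(-26))*1 = (-24*(6 + 6)*(-26))*1 = (-24*12*(-26))*1 = (-4*72*(-26))*1 = -288*(-26)*1 = 7488*1 = 7488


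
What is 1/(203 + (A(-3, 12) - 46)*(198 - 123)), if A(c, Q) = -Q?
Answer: -1/4147 ≈ -0.00024114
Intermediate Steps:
1/(203 + (A(-3, 12) - 46)*(198 - 123)) = 1/(203 + (-1*12 - 46)*(198 - 123)) = 1/(203 + (-12 - 46)*75) = 1/(203 - 58*75) = 1/(203 - 4350) = 1/(-4147) = -1/4147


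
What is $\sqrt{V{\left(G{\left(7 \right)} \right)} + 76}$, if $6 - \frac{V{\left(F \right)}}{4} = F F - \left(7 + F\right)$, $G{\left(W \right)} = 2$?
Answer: $2 \sqrt{30} \approx 10.954$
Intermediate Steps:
$V{\left(F \right)} = 52 - 4 F^{2} + 4 F$ ($V{\left(F \right)} = 24 - 4 \left(F F - \left(7 + F\right)\right) = 24 - 4 \left(F^{2} - \left(7 + F\right)\right) = 24 - 4 \left(-7 + F^{2} - F\right) = 24 + \left(28 - 4 F^{2} + 4 F\right) = 52 - 4 F^{2} + 4 F$)
$\sqrt{V{\left(G{\left(7 \right)} \right)} + 76} = \sqrt{\left(52 - 4 \cdot 2^{2} + 4 \cdot 2\right) + 76} = \sqrt{\left(52 - 16 + 8\right) + 76} = \sqrt{44 + 76} = \sqrt{120} = 2 \sqrt{30}$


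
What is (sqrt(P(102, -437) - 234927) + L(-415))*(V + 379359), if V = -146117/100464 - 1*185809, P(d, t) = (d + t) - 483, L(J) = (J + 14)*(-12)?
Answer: 7797309094283/8372 + 19444661083*I*sqrt(235745)/100464 ≈ 9.3136e+8 + 9.3975e+7*I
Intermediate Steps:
L(J) = -168 - 12*J (L(J) = (14 + J)*(-12) = -168 - 12*J)
P(d, t) = -483 + d + t
V = -18667261493/100464 (V = -146117*1/100464 - 185809 = -146117/100464 - 185809 = -18667261493/100464 ≈ -1.8581e+5)
(sqrt(P(102, -437) - 234927) + L(-415))*(V + 379359) = (sqrt((-483 + 102 - 437) - 234927) + (-168 - 12*(-415)))*(-18667261493/100464 + 379359) = (sqrt(-818 - 234927) + (-168 + 4980))*(19444661083/100464) = (sqrt(-235745) + 4812)*(19444661083/100464) = (I*sqrt(235745) + 4812)*(19444661083/100464) = (4812 + I*sqrt(235745))*(19444661083/100464) = 7797309094283/8372 + 19444661083*I*sqrt(235745)/100464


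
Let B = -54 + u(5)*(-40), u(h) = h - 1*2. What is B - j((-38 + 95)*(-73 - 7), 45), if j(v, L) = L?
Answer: -219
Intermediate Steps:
u(h) = -2 + h (u(h) = h - 2 = -2 + h)
B = -174 (B = -54 + (-2 + 5)*(-40) = -54 + 3*(-40) = -54 - 120 = -174)
B - j((-38 + 95)*(-73 - 7), 45) = -174 - 1*45 = -174 - 45 = -219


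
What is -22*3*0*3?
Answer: 0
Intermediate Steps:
-22*3*0*3 = -0*3 = -22*0 = 0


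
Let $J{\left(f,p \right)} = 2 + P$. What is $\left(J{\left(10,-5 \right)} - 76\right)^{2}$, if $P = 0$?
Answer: $5476$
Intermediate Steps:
$J{\left(f,p \right)} = 2$ ($J{\left(f,p \right)} = 2 + 0 = 2$)
$\left(J{\left(10,-5 \right)} - 76\right)^{2} = \left(2 - 76\right)^{2} = \left(-74\right)^{2} = 5476$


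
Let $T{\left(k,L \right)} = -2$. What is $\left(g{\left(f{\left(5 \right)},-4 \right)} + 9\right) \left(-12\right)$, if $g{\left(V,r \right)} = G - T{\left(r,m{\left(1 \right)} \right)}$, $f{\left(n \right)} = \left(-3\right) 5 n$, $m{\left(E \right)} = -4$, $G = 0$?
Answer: $-132$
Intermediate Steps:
$f{\left(n \right)} = - 15 n$
$g{\left(V,r \right)} = 2$ ($g{\left(V,r \right)} = 0 - -2 = 0 + 2 = 2$)
$\left(g{\left(f{\left(5 \right)},-4 \right)} + 9\right) \left(-12\right) = \left(2 + 9\right) \left(-12\right) = 11 \left(-12\right) = -132$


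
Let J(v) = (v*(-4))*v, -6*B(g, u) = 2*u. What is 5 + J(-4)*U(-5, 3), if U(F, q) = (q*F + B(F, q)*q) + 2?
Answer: 1029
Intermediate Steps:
B(g, u) = -u/3
U(F, q) = 2 - q²/3 + F*q (U(F, q) = (q*F + (-q/3)*q) + 2 = (F*q - q²/3) + 2 = (-q²/3 + F*q) + 2 = 2 - q²/3 + F*q)
J(v) = -4*v² (J(v) = (-4*v)*v = -4*v²)
5 + J(-4)*U(-5, 3) = 5 + (-4*(-4)²)*(2 - ⅓*3² - 5*3) = 5 + (-4*16)*(2 - ⅓*9 - 15) = 5 - 64*(2 - 3 - 15) = 5 - 64*(-16) = 5 + 1024 = 1029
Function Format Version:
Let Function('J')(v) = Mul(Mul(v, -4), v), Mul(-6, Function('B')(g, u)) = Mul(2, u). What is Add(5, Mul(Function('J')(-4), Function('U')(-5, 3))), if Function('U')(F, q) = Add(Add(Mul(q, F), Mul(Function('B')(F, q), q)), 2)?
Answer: 1029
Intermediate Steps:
Function('B')(g, u) = Mul(Rational(-1, 3), u) (Function('B')(g, u) = Mul(Rational(-1, 6), Mul(2, u)) = Mul(Rational(-1, 3), u))
Function('U')(F, q) = Add(2, Mul(Rational(-1, 3), Pow(q, 2)), Mul(F, q)) (Function('U')(F, q) = Add(Add(Mul(q, F), Mul(Mul(Rational(-1, 3), q), q)), 2) = Add(Add(Mul(F, q), Mul(Rational(-1, 3), Pow(q, 2))), 2) = Add(Add(Mul(Rational(-1, 3), Pow(q, 2)), Mul(F, q)), 2) = Add(2, Mul(Rational(-1, 3), Pow(q, 2)), Mul(F, q)))
Function('J')(v) = Mul(-4, Pow(v, 2)) (Function('J')(v) = Mul(Mul(-4, v), v) = Mul(-4, Pow(v, 2)))
Add(5, Mul(Function('J')(-4), Function('U')(-5, 3))) = Add(5, Mul(Mul(-4, Pow(-4, 2)), Add(2, Mul(Rational(-1, 3), Pow(3, 2)), Mul(-5, 3)))) = Add(5, Mul(Mul(-4, 16), Add(2, Mul(Rational(-1, 3), 9), -15))) = Add(5, Mul(-64, Add(2, -3, -15))) = Add(5, Mul(-64, -16)) = Add(5, 1024) = 1029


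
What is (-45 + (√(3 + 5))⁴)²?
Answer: 361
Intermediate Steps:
(-45 + (√(3 + 5))⁴)² = (-45 + (√8)⁴)² = (-45 + (2*√2)⁴)² = (-45 + 64)² = 19² = 361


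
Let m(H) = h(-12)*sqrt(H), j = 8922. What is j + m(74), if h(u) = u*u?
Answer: 8922 + 144*sqrt(74) ≈ 10161.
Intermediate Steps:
h(u) = u**2
m(H) = 144*sqrt(H) (m(H) = (-12)**2*sqrt(H) = 144*sqrt(H))
j + m(74) = 8922 + 144*sqrt(74)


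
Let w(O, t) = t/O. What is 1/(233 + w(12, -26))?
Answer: 6/1385 ≈ 0.0043321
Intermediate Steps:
1/(233 + w(12, -26)) = 1/(233 - 26/12) = 1/(233 - 26*1/12) = 1/(233 - 13/6) = 1/(1385/6) = 6/1385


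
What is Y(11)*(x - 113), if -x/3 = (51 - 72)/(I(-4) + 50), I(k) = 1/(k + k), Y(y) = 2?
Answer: -4246/19 ≈ -223.47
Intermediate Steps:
I(k) = 1/(2*k)
x = 24/19 (x = -3*(51 - 72)/((½)/(-4) + 50) = -(-63)/((½)*(-¼) + 50) = -(-63)/(-⅛ + 50) = -(-63)/399/8 = -(-63)*8/399 = -3*(-8/19) = 24/19 ≈ 1.2632)
Y(11)*(x - 113) = 2*(24/19 - 113) = 2*(-2123/19) = -4246/19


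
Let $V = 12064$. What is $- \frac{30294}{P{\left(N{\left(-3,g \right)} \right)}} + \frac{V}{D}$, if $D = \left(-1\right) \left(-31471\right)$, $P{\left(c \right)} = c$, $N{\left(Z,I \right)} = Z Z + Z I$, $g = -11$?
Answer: $- \frac{158812631}{220297} \approx -720.9$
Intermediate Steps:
$N{\left(Z,I \right)} = Z^{2} + I Z$
$D = 31471$
$- \frac{30294}{P{\left(N{\left(-3,g \right)} \right)}} + \frac{V}{D} = - \frac{30294}{\left(-3\right) \left(-11 - 3\right)} + \frac{12064}{31471} = - \frac{30294}{\left(-3\right) \left(-14\right)} + 12064 \cdot \frac{1}{31471} = - \frac{30294}{42} + \frac{12064}{31471} = \left(-30294\right) \frac{1}{42} + \frac{12064}{31471} = - \frac{5049}{7} + \frac{12064}{31471} = - \frac{158812631}{220297}$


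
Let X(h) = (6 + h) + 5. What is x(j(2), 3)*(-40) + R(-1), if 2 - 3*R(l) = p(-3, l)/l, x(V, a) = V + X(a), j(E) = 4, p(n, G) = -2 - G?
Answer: -2159/3 ≈ -719.67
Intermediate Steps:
X(h) = 11 + h
x(V, a) = 11 + V + a (x(V, a) = V + (11 + a) = 11 + V + a)
R(l) = ⅔ - (-2 - l)/(3*l)
x(j(2), 3)*(-40) + R(-1) = (11 + 4 + 3)*(-40) + (⅔ - 1)/(-1) = 18*(-40) - 1*(-⅓) = -720 + ⅓ = -2159/3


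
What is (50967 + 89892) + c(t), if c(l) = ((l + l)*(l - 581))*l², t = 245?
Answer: -9882375141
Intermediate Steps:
c(l) = 2*l³*(-581 + l) (c(l) = ((2*l)*(-581 + l))*l² = (2*l*(-581 + l))*l² = 2*l³*(-581 + l))
(50967 + 89892) + c(t) = (50967 + 89892) + 2*245³*(-581 + 245) = 140859 + 2*14706125*(-336) = 140859 - 9882516000 = -9882375141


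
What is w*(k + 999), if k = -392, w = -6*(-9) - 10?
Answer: 26708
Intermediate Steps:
w = 44 (w = 54 - 10 = 44)
w*(k + 999) = 44*(-392 + 999) = 44*607 = 26708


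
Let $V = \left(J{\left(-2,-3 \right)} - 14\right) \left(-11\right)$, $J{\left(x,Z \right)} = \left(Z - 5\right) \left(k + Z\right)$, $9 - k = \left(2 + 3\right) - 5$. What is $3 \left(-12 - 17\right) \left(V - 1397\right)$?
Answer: $62205$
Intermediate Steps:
$k = 9$ ($k = 9 - \left(\left(2 + 3\right) - 5\right) = 9 - \left(5 - 5\right) = 9 - 0 = 9 + 0 = 9$)
$J{\left(x,Z \right)} = \left(-5 + Z\right) \left(9 + Z\right)$ ($J{\left(x,Z \right)} = \left(Z - 5\right) \left(9 + Z\right) = \left(-5 + Z\right) \left(9 + Z\right)$)
$V = 682$ ($V = \left(\left(-45 + \left(-3\right)^{2} + 4 \left(-3\right)\right) - 14\right) \left(-11\right) = \left(\left(-45 + 9 - 12\right) - 14\right) \left(-11\right) = \left(-48 - 14\right) \left(-11\right) = \left(-62\right) \left(-11\right) = 682$)
$3 \left(-12 - 17\right) \left(V - 1397\right) = 3 \left(-12 - 17\right) \left(682 - 1397\right) = 3 \left(-29\right) \left(-715\right) = \left(-87\right) \left(-715\right) = 62205$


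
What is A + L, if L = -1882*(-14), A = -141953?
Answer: -115605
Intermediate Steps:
L = 26348
A + L = -141953 + 26348 = -115605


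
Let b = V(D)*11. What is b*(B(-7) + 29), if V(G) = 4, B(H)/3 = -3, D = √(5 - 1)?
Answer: 880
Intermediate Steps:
D = 2 (D = √4 = 2)
B(H) = -9 (B(H) = 3*(-3) = -9)
b = 44 (b = 4*11 = 44)
b*(B(-7) + 29) = 44*(-9 + 29) = 44*20 = 880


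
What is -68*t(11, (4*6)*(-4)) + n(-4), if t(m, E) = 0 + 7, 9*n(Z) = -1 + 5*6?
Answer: -4255/9 ≈ -472.78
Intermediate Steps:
n(Z) = 29/9 (n(Z) = (-1 + 5*6)/9 = (-1 + 30)/9 = (⅑)*29 = 29/9)
t(m, E) = 7
-68*t(11, (4*6)*(-4)) + n(-4) = -68*7 + 29/9 = -476 + 29/9 = -4255/9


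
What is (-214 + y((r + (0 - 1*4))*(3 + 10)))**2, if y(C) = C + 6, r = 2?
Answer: 54756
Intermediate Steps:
y(C) = 6 + C
(-214 + y((r + (0 - 1*4))*(3 + 10)))**2 = (-214 + (6 + (2 + (0 - 1*4))*(3 + 10)))**2 = (-214 + (6 + (2 + (0 - 4))*13))**2 = (-214 + (6 + (2 - 4)*13))**2 = (-214 + (6 - 2*13))**2 = (-214 + (6 - 26))**2 = (-214 - 20)**2 = (-234)**2 = 54756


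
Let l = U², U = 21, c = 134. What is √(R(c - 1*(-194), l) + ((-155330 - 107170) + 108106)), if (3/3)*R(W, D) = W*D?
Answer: I*√9746 ≈ 98.722*I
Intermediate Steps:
l = 441 (l = 21² = 441)
R(W, D) = D*W (R(W, D) = W*D = D*W)
√(R(c - 1*(-194), l) + ((-155330 - 107170) + 108106)) = √(441*(134 - 1*(-194)) + ((-155330 - 107170) + 108106)) = √(441*(134 + 194) + (-262500 + 108106)) = √(441*328 - 154394) = √(144648 - 154394) = √(-9746) = I*√9746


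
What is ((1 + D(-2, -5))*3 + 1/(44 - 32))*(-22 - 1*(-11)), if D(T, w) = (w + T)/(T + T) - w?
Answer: -770/3 ≈ -256.67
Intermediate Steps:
D(T, w) = -w + (T + w)/(2*T) (D(T, w) = (T + w)/((2*T)) - w = (T + w)*(1/(2*T)) - w = (T + w)/(2*T) - w = -w + (T + w)/(2*T))
((1 + D(-2, -5))*3 + 1/(44 - 32))*(-22 - 1*(-11)) = ((1 + (1/2 - 1*(-5) + (1/2)*(-5)/(-2)))*3 + 1/(44 - 32))*(-22 - 1*(-11)) = ((1 + (1/2 + 5 + (1/2)*(-5)*(-1/2)))*3 + 1/12)*(-22 + 11) = ((1 + (1/2 + 5 + 5/4))*3 + 1/12)*(-11) = ((1 + 27/4)*3 + 1/12)*(-11) = ((31/4)*3 + 1/12)*(-11) = (93/4 + 1/12)*(-11) = (70/3)*(-11) = -770/3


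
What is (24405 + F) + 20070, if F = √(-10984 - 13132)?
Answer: 44475 + 2*I*√6029 ≈ 44475.0 + 155.29*I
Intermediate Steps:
F = 2*I*√6029 (F = √(-24116) = 2*I*√6029 ≈ 155.29*I)
(24405 + F) + 20070 = (24405 + 2*I*√6029) + 20070 = 44475 + 2*I*√6029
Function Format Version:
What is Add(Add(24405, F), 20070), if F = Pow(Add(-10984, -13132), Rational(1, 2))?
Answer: Add(44475, Mul(2, I, Pow(6029, Rational(1, 2)))) ≈ Add(44475., Mul(155.29, I))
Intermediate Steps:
F = Mul(2, I, Pow(6029, Rational(1, 2))) (F = Pow(-24116, Rational(1, 2)) = Mul(2, I, Pow(6029, Rational(1, 2))) ≈ Mul(155.29, I))
Add(Add(24405, F), 20070) = Add(Add(24405, Mul(2, I, Pow(6029, Rational(1, 2)))), 20070) = Add(44475, Mul(2, I, Pow(6029, Rational(1, 2))))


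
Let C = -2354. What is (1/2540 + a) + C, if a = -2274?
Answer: -11755119/2540 ≈ -4628.0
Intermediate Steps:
(1/2540 + a) + C = (1/2540 - 2274) - 2354 = -5775959/2540 - 2354 = -11755119/2540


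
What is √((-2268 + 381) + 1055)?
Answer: 8*I*√13 ≈ 28.844*I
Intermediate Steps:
√((-2268 + 381) + 1055) = √(-1887 + 1055) = √(-832) = 8*I*√13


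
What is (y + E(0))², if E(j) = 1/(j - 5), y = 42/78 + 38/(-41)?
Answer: 2458624/7102225 ≈ 0.34618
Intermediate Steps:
y = -207/533 (y = 42*(1/78) + 38*(-1/41) = 7/13 - 38/41 = -207/533 ≈ -0.38837)
E(j) = 1/(-5 + j)
(y + E(0))² = (-207/533 + 1/(-5 + 0))² = (-207/533 + 1/(-5))² = (-207/533 - ⅕)² = (-1568/2665)² = 2458624/7102225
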